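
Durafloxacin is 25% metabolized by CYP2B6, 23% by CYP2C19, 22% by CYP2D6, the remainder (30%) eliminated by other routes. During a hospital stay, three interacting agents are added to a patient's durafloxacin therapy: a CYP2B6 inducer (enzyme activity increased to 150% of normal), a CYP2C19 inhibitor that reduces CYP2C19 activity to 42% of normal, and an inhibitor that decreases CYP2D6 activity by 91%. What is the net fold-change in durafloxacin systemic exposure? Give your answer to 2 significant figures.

The CYP2B6 pathway (25% of clearance) is boosted to 1.5× activity: 0.25 × 1.5 = 0.375.
The CYP2C19 pathway (23% of clearance) falls to 0.42× activity: 0.23 × 0.42 = 0.0966.
The CYP2D6 pathway (22% of clearance) is reduced to 0.09× activity: 0.22 × 0.09 = 0.0198.
Non-CYP routes (30%) are unchanged.
Relative clearance = 0.375 + 0.0966 + 0.0198 + 0.3 = 0.7914.
Because systemic exposure varies inversely with clearance, the combined effect is 1 / 0.7914 = 1.3.

1.3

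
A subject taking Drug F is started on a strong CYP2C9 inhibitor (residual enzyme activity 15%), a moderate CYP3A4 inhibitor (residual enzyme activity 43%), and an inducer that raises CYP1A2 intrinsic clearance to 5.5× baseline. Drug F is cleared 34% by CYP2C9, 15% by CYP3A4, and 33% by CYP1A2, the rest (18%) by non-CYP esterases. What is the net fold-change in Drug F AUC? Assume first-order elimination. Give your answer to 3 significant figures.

0.474

CYP2C9: 0.34 × 0.15 = 0.051
CYP3A4: 0.15 × 0.43 = 0.0645
CYP1A2: 0.33 × 5.5 = 1.815
Other: 0.18 (unchanged)
Relative clearance = 0.051 + 0.0645 + 1.815 + 0.18 = 2.1105.
Net AUC ratio = 1 / 2.1105 = 0.474.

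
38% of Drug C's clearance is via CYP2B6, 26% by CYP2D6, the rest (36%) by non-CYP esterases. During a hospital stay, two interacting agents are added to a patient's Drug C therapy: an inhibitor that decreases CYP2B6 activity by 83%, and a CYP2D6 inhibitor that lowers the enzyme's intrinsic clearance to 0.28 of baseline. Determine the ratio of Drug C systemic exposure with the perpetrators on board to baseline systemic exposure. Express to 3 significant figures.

2.01

The CYP2B6 pathway (38% of clearance) is reduced to 0.17× activity: 0.38 × 0.17 = 0.0646.
The CYP2D6 pathway (26% of clearance) is reduced to 0.28× activity: 0.26 × 0.28 = 0.0728.
The remaining 36% of clearance is unaffected.
Relative clearance = 0.0646 + 0.0728 + 0.36 = 0.4974.
Systemic exposure ∝ 1/CL: fold-change = 1 / 0.4974 = 2.01.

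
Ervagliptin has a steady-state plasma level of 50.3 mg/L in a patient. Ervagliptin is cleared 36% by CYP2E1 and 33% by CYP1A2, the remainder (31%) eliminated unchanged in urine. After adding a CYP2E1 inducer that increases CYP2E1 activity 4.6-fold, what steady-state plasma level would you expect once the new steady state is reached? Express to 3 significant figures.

The CYP2E1 pathway (36% of clearance) is boosted to 4.6× activity: 0.36 × 4.6 = 1.656.
CYP1A2 (33%) and the residual 31% are unaffected.
Relative clearance = 1.656 + 0.33 + 0.31 = 2.296.
New steady-state plasma level = baseline ÷ relative clearance = 50.3 / 2.296 = 21.9 mg/L.

21.9 mg/L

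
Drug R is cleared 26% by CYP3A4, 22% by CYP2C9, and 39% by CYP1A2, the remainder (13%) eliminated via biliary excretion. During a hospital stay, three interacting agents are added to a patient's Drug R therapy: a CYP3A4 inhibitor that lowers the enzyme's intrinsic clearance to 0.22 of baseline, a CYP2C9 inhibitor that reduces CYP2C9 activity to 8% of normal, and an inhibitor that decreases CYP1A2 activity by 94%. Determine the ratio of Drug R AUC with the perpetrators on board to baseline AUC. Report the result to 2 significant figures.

4.4

The CYP3A4 pathway (26% of clearance) drops to 0.22× activity: 0.26 × 0.22 = 0.0572.
The CYP2C9 pathway (22% of clearance) falls to 0.08× activity: 0.22 × 0.08 = 0.0176.
The CYP1A2 pathway (39% of clearance) falls to 0.06× activity: 0.39 × 0.06 = 0.0234.
Non-CYP routes (13%) are unchanged.
New clearance relative to baseline: 0.0572 + 0.0176 + 0.0234 + 0.13 = 0.2282.
AUC ∝ 1/CL: fold-change = 1 / 0.2282 = 4.4.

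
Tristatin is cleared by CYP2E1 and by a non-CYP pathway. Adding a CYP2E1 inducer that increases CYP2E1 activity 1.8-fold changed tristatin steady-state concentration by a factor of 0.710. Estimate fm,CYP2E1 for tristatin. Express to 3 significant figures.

Let x = fm,CYP2E1. Because steady-state concentration ∝ 1/CL, relative clearance rose to 1/0.710 = 1.408.
Setting x·1.8 + (1 − x) = 1.408 and solving: x = (1.408 − 1)/(1.8 − 1) = 0.511.

0.511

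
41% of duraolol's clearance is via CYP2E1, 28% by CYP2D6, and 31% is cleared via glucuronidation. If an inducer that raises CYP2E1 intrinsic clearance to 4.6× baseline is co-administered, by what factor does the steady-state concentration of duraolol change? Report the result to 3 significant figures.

0.404

The CYP2E1 pathway (41% of clearance) is boosted to 4.6× activity: 0.41 × 4.6 = 1.886.
CYP2D6 (28%) and the residual 31% are unaffected.
Relative clearance = 1.886 + 0.28 + 0.31 = 2.476.
Steady-state concentration is inversely proportional to clearance, so the fold-change is 1 / 2.476 = 0.404.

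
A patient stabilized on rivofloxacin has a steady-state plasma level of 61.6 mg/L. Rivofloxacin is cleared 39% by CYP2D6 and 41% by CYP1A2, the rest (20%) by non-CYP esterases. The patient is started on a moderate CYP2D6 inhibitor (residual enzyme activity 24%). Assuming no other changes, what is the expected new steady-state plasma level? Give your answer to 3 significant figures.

87.5 mg/L

The CYP2D6 pathway (39% of clearance) is reduced to 0.24× activity: 0.39 × 0.24 = 0.0936.
CYP1A2 (41%) and the residual 20% are unaffected.
CL_new/CL_old = 0.0936 + 0.41 + 0.2 = 0.7036.
With dosing unchanged, steady-state plasma level scales as 1/CL: 61.6 / 0.7036 = 87.5 mg/L.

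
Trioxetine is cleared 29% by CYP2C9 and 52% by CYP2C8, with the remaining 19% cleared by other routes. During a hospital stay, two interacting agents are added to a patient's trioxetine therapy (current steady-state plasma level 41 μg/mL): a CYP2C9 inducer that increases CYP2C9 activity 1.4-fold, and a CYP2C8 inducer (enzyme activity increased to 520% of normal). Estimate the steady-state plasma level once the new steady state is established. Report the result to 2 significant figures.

CYP2C9: 0.29 × 1.4 = 0.406
CYP2C8: 0.52 × 5.2 = 2.704
Other: 0.19 (unchanged)
Relative clearance = 0.406 + 2.704 + 0.19 = 3.3.
New steady-state plasma level = 41 / 3.3 = 12 μg/mL (concentration scales inversely with clearance).

12 μg/mL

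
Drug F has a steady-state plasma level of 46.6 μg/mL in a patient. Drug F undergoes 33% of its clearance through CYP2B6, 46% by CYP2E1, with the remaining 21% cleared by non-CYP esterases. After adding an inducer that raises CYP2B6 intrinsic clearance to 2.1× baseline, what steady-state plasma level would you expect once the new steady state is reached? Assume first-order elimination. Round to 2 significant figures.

34 μg/mL

The CYP2B6 pathway (33% of clearance) rises to 2.1× activity: 0.33 × 2.1 = 0.693.
CYP2E1 (46%) and the residual 21% are unaffected.
CL_new/CL_old = 0.693 + 0.46 + 0.21 = 1.363.
Steady-state plasma level ∝ 1/CL, so new value = 46.6 / 1.363 = 34 μg/mL.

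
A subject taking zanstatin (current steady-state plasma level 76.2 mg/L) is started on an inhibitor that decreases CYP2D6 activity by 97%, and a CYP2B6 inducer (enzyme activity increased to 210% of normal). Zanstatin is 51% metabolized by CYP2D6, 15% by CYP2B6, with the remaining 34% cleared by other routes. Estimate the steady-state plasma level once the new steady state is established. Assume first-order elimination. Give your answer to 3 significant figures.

The CYP2D6 pathway (51% of clearance) falls to 0.03× activity: 0.51 × 0.03 = 0.0153.
The CYP2B6 pathway (15% of clearance) increases to 2.1× activity: 0.15 × 2.1 = 0.315.
Non-CYP routes (34%) are unchanged.
Relative clearance = 0.0153 + 0.315 + 0.34 = 0.6703.
Steady-state plasma level ∝ 1/CL: new value = 76.2 / 0.6703 = 114 mg/L.

114 mg/L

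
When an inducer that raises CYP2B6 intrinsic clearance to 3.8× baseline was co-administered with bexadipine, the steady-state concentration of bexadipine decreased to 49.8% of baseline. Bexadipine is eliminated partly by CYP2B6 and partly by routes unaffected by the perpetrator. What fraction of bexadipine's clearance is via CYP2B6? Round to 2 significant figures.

0.36

Let x = fm,CYP2B6. Because steady-state concentration ∝ 1/CL, relative clearance rose to 1/0.498 = 2.008.
Setting x·3.8 + (1 − x) = 2.008 and solving: x = (2.008 − 1)/(3.8 − 1) = 0.36.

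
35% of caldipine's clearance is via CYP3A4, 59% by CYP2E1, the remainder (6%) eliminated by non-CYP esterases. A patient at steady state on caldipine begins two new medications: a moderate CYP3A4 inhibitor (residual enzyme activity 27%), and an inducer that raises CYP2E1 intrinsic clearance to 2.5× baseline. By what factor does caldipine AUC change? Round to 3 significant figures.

0.614

The CYP3A4 pathway (35% of clearance) drops to 0.27× activity: 0.35 × 0.27 = 0.0945.
The CYP2E1 pathway (59% of clearance) rises to 2.5× activity: 0.59 × 2.5 = 1.475.
Non-CYP routes (6%) are unchanged.
New clearance relative to baseline: 0.0945 + 1.475 + 0.06 = 1.6295.
AUC ∝ 1/CL: fold-change = 1 / 1.6295 = 0.614.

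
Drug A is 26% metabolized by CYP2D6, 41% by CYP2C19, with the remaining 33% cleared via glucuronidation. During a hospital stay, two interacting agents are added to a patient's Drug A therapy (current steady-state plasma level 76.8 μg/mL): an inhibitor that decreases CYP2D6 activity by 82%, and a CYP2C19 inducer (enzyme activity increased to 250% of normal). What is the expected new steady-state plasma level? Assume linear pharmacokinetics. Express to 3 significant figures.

The CYP2D6 pathway (26% of clearance) falls to 0.18× activity: 0.26 × 0.18 = 0.0468.
The CYP2C19 pathway (41% of clearance) is boosted to 2.5× activity: 0.41 × 2.5 = 1.025.
The remaining 33% of clearance is unaffected.
Relative clearance = 0.0468 + 1.025 + 0.33 = 1.4018.
Steady-state plasma level ∝ 1/CL: new value = 76.8 / 1.4018 = 54.8 μg/mL.

54.8 μg/mL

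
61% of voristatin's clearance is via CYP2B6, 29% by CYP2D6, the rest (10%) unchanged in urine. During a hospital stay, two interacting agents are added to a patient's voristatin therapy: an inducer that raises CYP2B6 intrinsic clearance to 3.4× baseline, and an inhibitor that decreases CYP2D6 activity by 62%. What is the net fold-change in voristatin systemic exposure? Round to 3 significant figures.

CYP2B6: 0.61 × 3.4 = 2.074
CYP2D6: 0.29 × 0.38 = 0.1102
Other: 0.1 (unchanged)
Relative clearance = 2.074 + 0.1102 + 0.1 = 2.2842.
Net systemic exposure ratio = 1 / 2.2842 = 0.438.

0.438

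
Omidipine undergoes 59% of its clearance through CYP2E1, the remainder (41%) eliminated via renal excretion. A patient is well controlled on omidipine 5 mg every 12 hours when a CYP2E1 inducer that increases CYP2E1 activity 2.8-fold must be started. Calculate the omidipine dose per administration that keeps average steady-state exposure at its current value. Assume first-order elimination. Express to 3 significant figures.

The CYP2E1 pathway (59% of clearance) is boosted to 2.8× activity: 0.59 × 2.8 = 1.652.
Non-CYP routes (41%) are unchanged.
Relative clearance = 1.652 + 0.41 = 2.062.
To maintain the same steady-state level, dose must scale with clearance: new dose = 5 × 2.062 = 10.3 mg.

10.3 mg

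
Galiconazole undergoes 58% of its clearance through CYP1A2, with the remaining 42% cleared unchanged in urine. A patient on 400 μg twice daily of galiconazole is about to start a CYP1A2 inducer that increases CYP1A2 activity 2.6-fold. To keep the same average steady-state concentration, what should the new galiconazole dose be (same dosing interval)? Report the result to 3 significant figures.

771 μg

The CYP1A2 pathway (58% of clearance) rises to 2.6× activity: 0.58 × 2.6 = 1.508.
Non-CYP routes (42%) are unchanged.
CL_new/CL_old = 1.508 + 0.42 = 1.928.
Exposure is unchanged when dose changes in proportion to clearance. New dose = 400 μg × 1.928 = 771 μg.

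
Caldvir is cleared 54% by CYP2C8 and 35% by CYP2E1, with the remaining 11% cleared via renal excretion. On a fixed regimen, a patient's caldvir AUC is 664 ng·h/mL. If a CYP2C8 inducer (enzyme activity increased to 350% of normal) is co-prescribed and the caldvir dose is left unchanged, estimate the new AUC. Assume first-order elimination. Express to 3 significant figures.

283 ng·h/mL

CYP2C8: 0.54 × 3.5 = 1.89
CYP2E1: 0.35 (unchanged)
Other: 0.11 (unchanged)
New clearance relative to baseline: 1.89 + 0.35 + 0.11 = 2.35.
New AUC = baseline ÷ relative clearance = 664 / 2.35 = 283 ng·h/mL.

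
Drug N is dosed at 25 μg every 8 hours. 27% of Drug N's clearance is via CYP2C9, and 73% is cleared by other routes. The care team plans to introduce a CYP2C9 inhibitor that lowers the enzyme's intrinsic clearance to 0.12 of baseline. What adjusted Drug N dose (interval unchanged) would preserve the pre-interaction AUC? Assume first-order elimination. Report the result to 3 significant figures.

19.1 μg

The CYP2C9 pathway (27% of clearance) is reduced to 0.12× activity: 0.27 × 0.12 = 0.0324.
The remaining 73% of clearance is unaffected.
New clearance relative to baseline: 0.0324 + 0.73 = 0.7624.
Css,avg = (dose rate)/CL, so holding Css fixed requires dose ∝ CL: 25 × 0.7624 = 19.1 μg.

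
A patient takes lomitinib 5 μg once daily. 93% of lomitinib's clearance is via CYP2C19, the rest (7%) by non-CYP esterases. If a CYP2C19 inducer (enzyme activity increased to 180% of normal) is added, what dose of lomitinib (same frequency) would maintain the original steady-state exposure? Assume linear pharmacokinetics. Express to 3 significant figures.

The CYP2C19 pathway (93% of clearance) is boosted to 1.8× activity: 0.93 × 1.8 = 1.674.
Non-CYP routes (7%) are unchanged.
CL_new/CL_old = 1.674 + 0.07 = 1.744.
Exposure is unchanged when dose changes in proportion to clearance. New dose = 5 μg × 1.744 = 8.72 μg.

8.72 μg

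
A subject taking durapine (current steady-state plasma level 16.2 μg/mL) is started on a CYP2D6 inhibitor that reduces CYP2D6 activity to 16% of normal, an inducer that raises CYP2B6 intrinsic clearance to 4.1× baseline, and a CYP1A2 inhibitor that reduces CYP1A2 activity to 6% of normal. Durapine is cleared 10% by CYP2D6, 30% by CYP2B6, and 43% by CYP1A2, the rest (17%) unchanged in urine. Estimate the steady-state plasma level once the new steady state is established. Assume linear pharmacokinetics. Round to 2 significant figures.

The CYP2D6 pathway (10% of clearance) drops to 0.16× activity: 0.1 × 0.16 = 0.016.
The CYP2B6 pathway (30% of clearance) is boosted to 4.1× activity: 0.3 × 4.1 = 1.23.
The CYP1A2 pathway (43% of clearance) drops to 0.06× activity: 0.43 × 0.06 = 0.0258.
Non-CYP routes (17%) are unchanged.
CL_new/CL_old = 0.016 + 1.23 + 0.0258 + 0.17 = 1.4418.
Dividing the baseline by the relative clearance: 16.2 / 1.4418 = 11 μg/mL.

11 μg/mL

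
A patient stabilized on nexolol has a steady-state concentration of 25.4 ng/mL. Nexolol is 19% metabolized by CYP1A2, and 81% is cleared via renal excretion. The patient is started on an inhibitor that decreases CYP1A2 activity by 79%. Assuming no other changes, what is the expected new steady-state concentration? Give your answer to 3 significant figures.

29.9 ng/mL

The CYP1A2 pathway (19% of clearance) falls to 0.21× activity: 0.19 × 0.21 = 0.0399.
The remaining 81% of clearance is unaffected.
CL_new/CL_old = 0.0399 + 0.81 = 0.8499.
Steady-state concentration ∝ 1/CL, so new value = 25.4 / 0.8499 = 29.9 ng/mL.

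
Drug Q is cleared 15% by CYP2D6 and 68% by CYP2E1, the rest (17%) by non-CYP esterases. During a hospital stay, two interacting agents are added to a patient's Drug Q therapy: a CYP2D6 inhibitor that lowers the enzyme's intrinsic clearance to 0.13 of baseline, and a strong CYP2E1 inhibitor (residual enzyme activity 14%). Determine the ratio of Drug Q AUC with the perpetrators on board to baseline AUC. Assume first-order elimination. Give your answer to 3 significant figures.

3.51

The CYP2D6 pathway (15% of clearance) falls to 0.13× activity: 0.15 × 0.13 = 0.0195.
The CYP2E1 pathway (68% of clearance) is reduced to 0.14× activity: 0.68 × 0.14 = 0.0952.
The remaining 17% of clearance is unaffected.
CL_new/CL_old = 0.0195 + 0.0952 + 0.17 = 0.2847.
Net AUC ratio = 1 / 0.2847 = 3.51.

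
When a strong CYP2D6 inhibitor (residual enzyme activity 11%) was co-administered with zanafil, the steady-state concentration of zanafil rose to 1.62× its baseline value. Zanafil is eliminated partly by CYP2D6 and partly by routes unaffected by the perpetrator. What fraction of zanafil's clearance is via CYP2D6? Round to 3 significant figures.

0.430

Call the CYP2D6 fraction fm. After the interaction, CL_new/CL_old = fm × 0.11 + (1 − fm).
Steady-state concentration ratio = 1 / (new CL fraction), so new CL fraction = 1 / 1.62 = 0.6173.
fm × 0.11 + 1 − fm = 0.6173  ⇒  fm × (0.11 − 1) = −0.3827  ⇒  fm = 0.430.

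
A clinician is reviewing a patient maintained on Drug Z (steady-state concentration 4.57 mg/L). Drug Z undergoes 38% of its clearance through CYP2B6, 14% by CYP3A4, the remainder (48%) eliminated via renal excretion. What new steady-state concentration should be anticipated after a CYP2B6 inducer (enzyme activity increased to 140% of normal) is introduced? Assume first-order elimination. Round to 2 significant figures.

4.0 mg/L

The CYP2B6 pathway (38% of clearance) is boosted to 1.4× activity: 0.38 × 1.4 = 0.532.
CYP3A4 (14%) and the residual 48% are unaffected.
Relative clearance = 0.532 + 0.14 + 0.48 = 1.152.
Steady-state concentration ∝ 1/CL, so new value = 4.57 / 1.152 = 4.0 mg/L.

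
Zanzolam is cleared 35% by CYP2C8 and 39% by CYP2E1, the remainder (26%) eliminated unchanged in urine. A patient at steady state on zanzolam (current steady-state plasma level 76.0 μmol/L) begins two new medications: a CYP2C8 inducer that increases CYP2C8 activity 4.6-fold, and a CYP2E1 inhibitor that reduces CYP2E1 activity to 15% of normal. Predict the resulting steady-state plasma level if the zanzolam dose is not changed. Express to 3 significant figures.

The CYP2C8 pathway (35% of clearance) is boosted to 4.6× activity: 0.35 × 4.6 = 1.61.
The CYP2E1 pathway (39% of clearance) falls to 0.15× activity: 0.39 × 0.15 = 0.0585.
Non-CYP routes (26%) are unchanged.
New clearance relative to baseline: 1.61 + 0.0585 + 0.26 = 1.9285.
Dividing the baseline by the relative clearance: 76.0 / 1.9285 = 39.4 μmol/L.

39.4 μmol/L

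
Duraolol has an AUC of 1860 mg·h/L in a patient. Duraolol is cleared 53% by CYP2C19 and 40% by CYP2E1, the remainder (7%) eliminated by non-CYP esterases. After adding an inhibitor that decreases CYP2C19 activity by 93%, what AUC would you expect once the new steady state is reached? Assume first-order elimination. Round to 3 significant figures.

3.67 × 10³ mg·h/L

The CYP2C19 pathway (53% of clearance) falls to 0.07× activity: 0.53 × 0.07 = 0.0371.
CYP2E1 (40%) and the residual 7% are unaffected.
CL_new/CL_old = 0.0371 + 0.4 + 0.07 = 0.5071.
With dosing unchanged, AUC scales as 1/CL: 1860 / 0.5071 = 3.67 × 10³ mg·h/L.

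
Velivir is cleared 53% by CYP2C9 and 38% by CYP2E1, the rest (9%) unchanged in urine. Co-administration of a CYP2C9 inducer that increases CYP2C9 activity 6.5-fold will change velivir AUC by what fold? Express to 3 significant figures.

CYP2C9: 0.53 × 6.5 = 3.445
CYP2E1: 0.38 (unchanged)
Other: 0.09 (unchanged)
New clearance relative to baseline: 3.445 + 0.38 + 0.09 = 3.915.
AUC ratio = CL_old/CL_new = 1 / 3.915 = 0.255.

0.255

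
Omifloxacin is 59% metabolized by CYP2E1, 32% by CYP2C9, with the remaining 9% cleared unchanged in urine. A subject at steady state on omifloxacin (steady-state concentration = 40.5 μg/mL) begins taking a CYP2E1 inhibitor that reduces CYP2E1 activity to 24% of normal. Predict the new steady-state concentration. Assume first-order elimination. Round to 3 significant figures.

73.4 μg/mL

The CYP2E1 pathway (59% of clearance) falls to 0.24× activity: 0.59 × 0.24 = 0.1416.
CYP2C9 (32%) and the residual 9% are unaffected.
CL_new/CL_old = 0.1416 + 0.32 + 0.09 = 0.5516.
New steady-state concentration = baseline ÷ relative clearance = 40.5 / 0.5516 = 73.4 μg/mL.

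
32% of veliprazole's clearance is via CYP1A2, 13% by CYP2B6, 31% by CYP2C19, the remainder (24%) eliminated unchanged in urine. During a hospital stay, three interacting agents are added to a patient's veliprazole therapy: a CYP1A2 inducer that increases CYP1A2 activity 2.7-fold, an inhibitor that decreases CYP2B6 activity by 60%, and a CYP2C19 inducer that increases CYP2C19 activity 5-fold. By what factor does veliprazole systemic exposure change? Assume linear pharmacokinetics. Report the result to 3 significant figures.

0.370

The CYP1A2 pathway (32% of clearance) increases to 2.7× activity: 0.32 × 2.7 = 0.864.
The CYP2B6 pathway (13% of clearance) is reduced to 0.4× activity: 0.13 × 0.4 = 0.052.
The CYP2C19 pathway (31% of clearance) rises to 5× activity: 0.31 × 5 = 1.55.
The remaining 24% of clearance is unaffected.
Relative clearance = 0.864 + 0.052 + 1.55 + 0.24 = 2.706.
Because systemic exposure varies inversely with clearance, the combined effect is 1 / 2.706 = 0.370.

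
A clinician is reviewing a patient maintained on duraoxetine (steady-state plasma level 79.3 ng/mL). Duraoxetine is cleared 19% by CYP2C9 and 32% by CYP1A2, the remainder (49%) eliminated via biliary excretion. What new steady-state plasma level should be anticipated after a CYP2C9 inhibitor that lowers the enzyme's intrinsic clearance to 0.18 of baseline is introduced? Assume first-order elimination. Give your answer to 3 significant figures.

93.9 ng/mL

The CYP2C9 pathway (19% of clearance) drops to 0.18× activity: 0.19 × 0.18 = 0.0342.
CYP1A2 (32%) and the residual 49% are unaffected.
CL_new/CL_old = 0.0342 + 0.32 + 0.49 = 0.8442.
New steady-state plasma level = baseline ÷ relative clearance = 79.3 / 0.8442 = 93.9 ng/mL.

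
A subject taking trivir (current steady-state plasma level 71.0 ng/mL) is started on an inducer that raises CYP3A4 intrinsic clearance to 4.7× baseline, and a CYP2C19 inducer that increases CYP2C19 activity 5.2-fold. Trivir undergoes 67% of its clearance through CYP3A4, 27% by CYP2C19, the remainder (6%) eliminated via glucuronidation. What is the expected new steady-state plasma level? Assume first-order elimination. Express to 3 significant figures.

The CYP3A4 pathway (67% of clearance) is boosted to 4.7× activity: 0.67 × 4.7 = 3.149.
The CYP2C19 pathway (27% of clearance) rises to 5.2× activity: 0.27 × 5.2 = 1.404.
The remaining 6% of clearance is unaffected.
New clearance relative to baseline: 3.149 + 1.404 + 0.06 = 4.613.
Steady-state plasma level ∝ 1/CL: new value = 71.0 / 4.613 = 15.4 ng/mL.

15.4 ng/mL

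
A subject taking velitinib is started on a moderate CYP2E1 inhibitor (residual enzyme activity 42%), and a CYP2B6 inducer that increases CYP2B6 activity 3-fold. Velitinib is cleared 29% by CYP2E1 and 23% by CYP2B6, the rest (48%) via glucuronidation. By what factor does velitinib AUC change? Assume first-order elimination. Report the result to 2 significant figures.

0.77

CYP2E1: 0.29 × 0.42 = 0.1218
CYP2B6: 0.23 × 3 = 0.69
Other: 0.48 (unchanged)
CL_new/CL_old = 0.1218 + 0.69 + 0.48 = 1.2918.
AUC ∝ 1/CL: fold-change = 1 / 1.2918 = 0.77.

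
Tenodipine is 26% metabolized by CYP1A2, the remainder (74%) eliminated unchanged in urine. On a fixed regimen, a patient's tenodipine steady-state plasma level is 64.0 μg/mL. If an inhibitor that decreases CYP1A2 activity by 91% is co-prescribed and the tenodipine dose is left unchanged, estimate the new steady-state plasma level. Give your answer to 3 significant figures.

The CYP1A2 pathway (26% of clearance) falls to 0.09× activity: 0.26 × 0.09 = 0.0234.
The remaining 74% of clearance is unaffected.
CL_new/CL_old = 0.0234 + 0.74 = 0.7634.
New steady-state plasma level = baseline ÷ relative clearance = 64.0 / 0.7634 = 83.8 μg/mL.

83.8 μg/mL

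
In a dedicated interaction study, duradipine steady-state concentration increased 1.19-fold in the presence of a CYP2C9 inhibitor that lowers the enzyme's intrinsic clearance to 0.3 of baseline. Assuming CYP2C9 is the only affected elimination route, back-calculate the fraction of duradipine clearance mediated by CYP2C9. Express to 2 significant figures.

Let fm be the CYP2C9 fraction. New clearance relative to baseline = fm × 0.3 + (1 − fm).
Steady-state concentration ratio = 1 / (new CL fraction), so new CL fraction = 1 / 1.19 = 0.8403.
fm × 0.3 + 1 − fm = 0.8403  ⇒  fm × (0.3 − 1) = −0.1597  ⇒  fm = 0.23.

0.23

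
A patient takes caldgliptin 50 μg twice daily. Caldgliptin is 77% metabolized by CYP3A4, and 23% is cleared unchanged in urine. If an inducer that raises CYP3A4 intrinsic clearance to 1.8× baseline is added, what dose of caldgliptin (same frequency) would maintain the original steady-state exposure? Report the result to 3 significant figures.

The CYP3A4 pathway (77% of clearance) increases to 1.8× activity: 0.77 × 1.8 = 1.386.
The remaining 23% of clearance is unaffected.
New clearance relative to baseline: 1.386 + 0.23 = 1.616.
To maintain the same steady-state level, dose must scale with clearance: new dose = 50 × 1.616 = 80.8 μg.

80.8 μg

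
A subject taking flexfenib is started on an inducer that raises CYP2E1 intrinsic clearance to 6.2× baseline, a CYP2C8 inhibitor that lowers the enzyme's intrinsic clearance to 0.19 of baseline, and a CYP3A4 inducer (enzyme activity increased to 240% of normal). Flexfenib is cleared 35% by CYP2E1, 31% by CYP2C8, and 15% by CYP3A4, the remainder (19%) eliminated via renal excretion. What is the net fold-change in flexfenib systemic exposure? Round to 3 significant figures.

0.360

The CYP2E1 pathway (35% of clearance) rises to 6.2× activity: 0.35 × 6.2 = 2.17.
The CYP2C8 pathway (31% of clearance) falls to 0.19× activity: 0.31 × 0.19 = 0.0589.
The CYP3A4 pathway (15% of clearance) rises to 2.4× activity: 0.15 × 2.4 = 0.36.
Non-CYP routes (19%) are unchanged.
New clearance relative to baseline: 2.17 + 0.0589 + 0.36 + 0.19 = 2.7789.
Because systemic exposure varies inversely with clearance, the combined effect is 1 / 2.7789 = 0.360.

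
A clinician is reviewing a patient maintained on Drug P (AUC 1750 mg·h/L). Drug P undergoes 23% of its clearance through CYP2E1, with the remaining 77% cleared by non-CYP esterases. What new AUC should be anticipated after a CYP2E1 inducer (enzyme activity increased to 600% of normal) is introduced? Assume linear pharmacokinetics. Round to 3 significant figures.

814 mg·h/L

The CYP2E1 pathway (23% of clearance) is boosted to 6× activity: 0.23 × 6 = 1.38.
The remaining 77% of clearance is unaffected.
New clearance relative to baseline: 1.38 + 0.77 = 2.15.
With dosing unchanged, AUC scales as 1/CL: 1750 / 2.15 = 814 mg·h/L.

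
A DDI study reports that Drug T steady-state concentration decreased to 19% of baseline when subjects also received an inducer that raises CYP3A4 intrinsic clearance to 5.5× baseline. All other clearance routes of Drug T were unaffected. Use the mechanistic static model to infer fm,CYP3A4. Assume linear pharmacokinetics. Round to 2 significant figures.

Call the CYP3A4 fraction fm. After the interaction, CL_new/CL_old = fm × 5.5 + (1 − fm).
Steady-state concentration ratio = 1 / (new CL fraction), so new CL fraction = 1 / 0.190 = 5.263.
fm × 5.5 + 1 − fm = 5.263  ⇒  fm × (5.5 − 1) = 4.263  ⇒  fm = 0.95.

0.95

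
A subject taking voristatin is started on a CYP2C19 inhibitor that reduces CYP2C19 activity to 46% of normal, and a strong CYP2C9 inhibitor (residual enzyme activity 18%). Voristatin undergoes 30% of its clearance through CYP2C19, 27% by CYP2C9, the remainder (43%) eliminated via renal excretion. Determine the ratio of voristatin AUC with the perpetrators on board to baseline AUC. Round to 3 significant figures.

The CYP2C19 pathway (30% of clearance) is reduced to 0.46× activity: 0.3 × 0.46 = 0.138.
The CYP2C9 pathway (27% of clearance) is reduced to 0.18× activity: 0.27 × 0.18 = 0.0486.
Non-CYP routes (43%) are unchanged.
New clearance relative to baseline: 0.138 + 0.0486 + 0.43 = 0.6166.
Net AUC ratio = 1 / 0.6166 = 1.62.

1.62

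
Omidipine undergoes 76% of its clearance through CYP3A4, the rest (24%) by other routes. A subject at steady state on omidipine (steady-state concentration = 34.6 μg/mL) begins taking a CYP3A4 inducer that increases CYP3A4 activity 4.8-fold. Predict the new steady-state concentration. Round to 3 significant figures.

The CYP3A4 pathway (76% of clearance) is boosted to 4.8× activity: 0.76 × 4.8 = 3.648.
The remaining 24% of clearance is unaffected.
New clearance relative to baseline: 3.648 + 0.24 = 3.888.
With dosing unchanged, steady-state concentration scales as 1/CL: 34.6 / 3.888 = 8.90 μg/mL.

8.90 μg/mL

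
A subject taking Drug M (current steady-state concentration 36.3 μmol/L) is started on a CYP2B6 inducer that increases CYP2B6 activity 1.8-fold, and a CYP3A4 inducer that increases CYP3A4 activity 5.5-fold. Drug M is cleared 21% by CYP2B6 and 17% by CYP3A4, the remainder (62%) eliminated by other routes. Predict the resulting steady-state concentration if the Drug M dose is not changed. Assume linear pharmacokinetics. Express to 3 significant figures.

The CYP2B6 pathway (21% of clearance) is boosted to 1.8× activity: 0.21 × 1.8 = 0.378.
The CYP3A4 pathway (17% of clearance) is boosted to 5.5× activity: 0.17 × 5.5 = 0.935.
The remaining 62% of clearance is unaffected.
New clearance relative to baseline: 0.378 + 0.935 + 0.62 = 1.933.
New steady-state concentration = 36.3 / 1.933 = 18.8 μmol/L (concentration scales inversely with clearance).

18.8 μmol/L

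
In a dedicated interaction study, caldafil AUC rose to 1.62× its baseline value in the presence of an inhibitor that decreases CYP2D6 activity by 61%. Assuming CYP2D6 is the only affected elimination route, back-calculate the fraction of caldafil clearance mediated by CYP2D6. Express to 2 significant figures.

0.63

Let x = fm,CYP2D6. Because AUC ∝ 1/CL, relative clearance fell to 1/1.62 = 0.6173.
Only the CYP2D6 route changed, so 0.6173 = x·0.39 + (1 − x), giving x = 0.63.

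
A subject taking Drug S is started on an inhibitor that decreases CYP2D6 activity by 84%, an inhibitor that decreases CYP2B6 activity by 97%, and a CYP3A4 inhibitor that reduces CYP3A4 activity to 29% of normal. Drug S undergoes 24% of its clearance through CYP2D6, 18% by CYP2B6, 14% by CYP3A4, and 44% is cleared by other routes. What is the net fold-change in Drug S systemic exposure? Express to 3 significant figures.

The CYP2D6 pathway (24% of clearance) falls to 0.16× activity: 0.24 × 0.16 = 0.0384.
The CYP2B6 pathway (18% of clearance) falls to 0.03× activity: 0.18 × 0.03 = 0.0054.
The CYP3A4 pathway (14% of clearance) falls to 0.29× activity: 0.14 × 0.29 = 0.0406.
Non-CYP routes (44%) are unchanged.
New clearance relative to baseline: 0.0384 + 0.0054 + 0.0406 + 0.44 = 0.5244.
Because systemic exposure varies inversely with clearance, the combined effect is 1 / 0.5244 = 1.91.

1.91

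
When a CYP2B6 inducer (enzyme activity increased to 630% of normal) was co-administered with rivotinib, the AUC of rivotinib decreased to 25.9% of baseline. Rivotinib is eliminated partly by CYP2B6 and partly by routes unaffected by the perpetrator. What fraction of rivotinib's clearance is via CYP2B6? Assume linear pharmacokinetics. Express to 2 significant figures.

0.54

CL'/CL = 1 / 0.259 = 3.861
6.3·fm + (1 − fm) = 3.861
fm = (3.861 − 1) / (6.3 − 1) = 0.54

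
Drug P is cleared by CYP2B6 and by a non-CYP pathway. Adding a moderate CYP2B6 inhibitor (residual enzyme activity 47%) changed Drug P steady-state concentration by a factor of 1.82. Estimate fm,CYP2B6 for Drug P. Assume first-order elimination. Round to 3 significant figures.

0.850

CL'/CL = 1 / 1.82 = 0.5495
0.47·fm + (1 − fm) = 0.5495
fm = (0.5495 − 1) / (0.47 − 1) = 0.850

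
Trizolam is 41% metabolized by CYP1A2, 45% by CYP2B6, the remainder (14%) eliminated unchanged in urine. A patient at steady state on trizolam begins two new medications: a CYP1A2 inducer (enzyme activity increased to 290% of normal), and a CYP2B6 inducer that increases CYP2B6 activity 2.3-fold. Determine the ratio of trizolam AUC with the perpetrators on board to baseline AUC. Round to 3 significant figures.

0.423

The CYP1A2 pathway (41% of clearance) is boosted to 2.9× activity: 0.41 × 2.9 = 1.189.
The CYP2B6 pathway (45% of clearance) increases to 2.3× activity: 0.45 × 2.3 = 1.035.
The remaining 14% of clearance is unaffected.
CL_new/CL_old = 1.189 + 1.035 + 0.14 = 2.364.
Net AUC ratio = 1 / 2.364 = 0.423.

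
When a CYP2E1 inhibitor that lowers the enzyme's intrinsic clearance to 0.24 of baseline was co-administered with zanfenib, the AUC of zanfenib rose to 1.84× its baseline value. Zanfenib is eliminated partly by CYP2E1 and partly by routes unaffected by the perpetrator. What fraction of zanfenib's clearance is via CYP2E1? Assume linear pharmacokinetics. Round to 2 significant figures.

0.60

Write x for the fraction cleared via CYP2E1. The observed AUC change means clearance fell to 1/1.84 = 0.5435 of baseline.
Only the CYP2E1 route changed, so 0.5435 = x·0.24 + (1 − x), giving x = 0.60.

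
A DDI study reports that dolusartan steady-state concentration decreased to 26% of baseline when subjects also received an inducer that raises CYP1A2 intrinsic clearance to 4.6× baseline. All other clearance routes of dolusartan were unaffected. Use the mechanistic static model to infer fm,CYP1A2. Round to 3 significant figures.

0.791

CL'/CL = 1 / 0.260 = 3.846
4.6·fm + (1 − fm) = 3.846
fm = (3.846 − 1) / (4.6 − 1) = 0.791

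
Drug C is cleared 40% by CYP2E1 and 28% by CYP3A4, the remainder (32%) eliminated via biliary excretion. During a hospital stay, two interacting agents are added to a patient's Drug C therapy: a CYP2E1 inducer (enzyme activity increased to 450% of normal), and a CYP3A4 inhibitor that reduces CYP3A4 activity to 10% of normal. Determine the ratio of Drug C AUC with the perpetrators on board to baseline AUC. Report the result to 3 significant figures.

0.466

The CYP2E1 pathway (40% of clearance) is boosted to 4.5× activity: 0.4 × 4.5 = 1.8.
The CYP3A4 pathway (28% of clearance) is reduced to 0.1× activity: 0.28 × 0.1 = 0.028.
Non-CYP routes (32%) are unchanged.
New clearance relative to baseline: 1.8 + 0.028 + 0.32 = 2.148.
AUC ∝ 1/CL: fold-change = 1 / 2.148 = 0.466.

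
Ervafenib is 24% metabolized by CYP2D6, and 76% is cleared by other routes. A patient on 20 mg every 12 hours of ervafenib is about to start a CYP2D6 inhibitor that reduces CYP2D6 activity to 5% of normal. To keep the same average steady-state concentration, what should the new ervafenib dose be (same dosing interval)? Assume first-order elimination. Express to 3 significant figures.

CYP2D6: 0.24 × 0.05 = 0.012
Other: 0.76 (unchanged)
Relative clearance = 0.012 + 0.76 = 0.772.
To maintain the same steady-state level, dose must scale with clearance: new dose = 20 × 0.772 = 15.4 mg.

15.4 mg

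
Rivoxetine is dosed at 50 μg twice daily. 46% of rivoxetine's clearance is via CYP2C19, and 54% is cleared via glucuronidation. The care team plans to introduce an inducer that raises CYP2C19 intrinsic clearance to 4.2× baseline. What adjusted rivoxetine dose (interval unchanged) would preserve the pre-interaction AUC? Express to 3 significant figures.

124 μg

CYP2C19: 0.46 × 4.2 = 1.932
Other: 0.54 (unchanged)
New clearance relative to baseline: 1.932 + 0.54 = 2.472.
Exposure is unchanged when dose changes in proportion to clearance. New dose = 50 μg × 2.472 = 124 μg.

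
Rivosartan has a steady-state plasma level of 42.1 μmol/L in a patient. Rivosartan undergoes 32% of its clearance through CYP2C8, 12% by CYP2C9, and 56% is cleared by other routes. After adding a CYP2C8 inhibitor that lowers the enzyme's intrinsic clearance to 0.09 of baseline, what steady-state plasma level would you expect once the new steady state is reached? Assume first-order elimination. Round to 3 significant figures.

The CYP2C8 pathway (32% of clearance) is reduced to 0.09× activity: 0.32 × 0.09 = 0.0288.
CYP2C9 (12%) and the residual 56% are unaffected.
Relative clearance = 0.0288 + 0.12 + 0.56 = 0.7088.
New steady-state plasma level = baseline ÷ relative clearance = 42.1 / 0.7088 = 59.4 μmol/L.

59.4 μmol/L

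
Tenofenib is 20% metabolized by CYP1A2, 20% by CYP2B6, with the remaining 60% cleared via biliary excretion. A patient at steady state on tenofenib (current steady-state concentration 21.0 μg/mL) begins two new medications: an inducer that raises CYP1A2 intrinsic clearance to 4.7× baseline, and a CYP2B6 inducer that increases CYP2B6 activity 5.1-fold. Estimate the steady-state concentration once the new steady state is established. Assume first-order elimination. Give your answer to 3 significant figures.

8.20 μg/mL

The CYP1A2 pathway (20% of clearance) is boosted to 4.7× activity: 0.2 × 4.7 = 0.94.
The CYP2B6 pathway (20% of clearance) is boosted to 5.1× activity: 0.2 × 5.1 = 1.02.
Non-CYP routes (60%) are unchanged.
Relative clearance = 0.94 + 1.02 + 0.6 = 2.56.
Steady-state concentration ∝ 1/CL: new value = 21.0 / 2.56 = 8.20 μg/mL.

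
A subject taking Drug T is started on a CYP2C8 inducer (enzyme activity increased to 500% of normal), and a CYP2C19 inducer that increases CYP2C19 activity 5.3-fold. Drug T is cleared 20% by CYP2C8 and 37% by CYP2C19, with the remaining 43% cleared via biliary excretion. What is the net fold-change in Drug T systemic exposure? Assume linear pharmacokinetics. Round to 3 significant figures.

0.295

The CYP2C8 pathway (20% of clearance) increases to 5× activity: 0.2 × 5 = 1.
The CYP2C19 pathway (37% of clearance) is boosted to 5.3× activity: 0.37 × 5.3 = 1.961.
Non-CYP routes (43%) are unchanged.
CL_new/CL_old = 1 + 1.961 + 0.43 = 3.391.
Systemic exposure ∝ 1/CL: fold-change = 1 / 3.391 = 0.295.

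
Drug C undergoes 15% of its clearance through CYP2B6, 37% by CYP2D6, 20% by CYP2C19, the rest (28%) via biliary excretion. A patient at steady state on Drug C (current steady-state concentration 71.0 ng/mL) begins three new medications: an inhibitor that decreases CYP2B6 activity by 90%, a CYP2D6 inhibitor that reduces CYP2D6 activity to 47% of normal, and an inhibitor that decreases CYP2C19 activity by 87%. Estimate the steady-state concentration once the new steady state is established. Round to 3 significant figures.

The CYP2B6 pathway (15% of clearance) drops to 0.1× activity: 0.15 × 0.1 = 0.015.
The CYP2D6 pathway (37% of clearance) is reduced to 0.47× activity: 0.37 × 0.47 = 0.1739.
The CYP2C19 pathway (20% of clearance) drops to 0.13× activity: 0.2 × 0.13 = 0.026.
The remaining 28% of clearance is unaffected.
Relative clearance = 0.015 + 0.1739 + 0.026 + 0.28 = 0.4949.
Steady-state concentration ∝ 1/CL: new value = 71.0 / 0.4949 = 143 ng/mL.

143 ng/mL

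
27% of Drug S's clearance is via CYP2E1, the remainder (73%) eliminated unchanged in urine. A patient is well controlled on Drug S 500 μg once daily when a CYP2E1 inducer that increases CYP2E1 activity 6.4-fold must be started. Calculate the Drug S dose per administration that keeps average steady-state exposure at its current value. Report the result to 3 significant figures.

1.23 × 10³ μg

The CYP2E1 pathway (27% of clearance) is boosted to 6.4× activity: 0.27 × 6.4 = 1.728.
The remaining 73% of clearance is unaffected.
CL_new/CL_old = 1.728 + 0.73 = 2.458.
To maintain the same steady-state level, dose must scale with clearance: new dose = 500 × 2.458 = 1.23 × 10³ μg.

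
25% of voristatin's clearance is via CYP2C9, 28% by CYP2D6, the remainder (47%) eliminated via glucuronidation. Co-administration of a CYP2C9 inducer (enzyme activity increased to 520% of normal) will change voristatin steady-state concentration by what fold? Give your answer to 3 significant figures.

0.488

CYP2C9: 0.25 × 5.2 = 1.3
CYP2D6: 0.28 (unchanged)
Other: 0.47 (unchanged)
New clearance relative to baseline: 1.3 + 0.28 + 0.47 = 2.05.
Steady-state concentration ratio = CL_old/CL_new = 1 / 2.05 = 0.488.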